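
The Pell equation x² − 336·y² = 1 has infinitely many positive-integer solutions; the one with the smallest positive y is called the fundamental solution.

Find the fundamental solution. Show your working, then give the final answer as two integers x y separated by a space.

55 3

d=336: √d = [18; 3,36] (ℓ=2, even), read p_1/q_1
a_0=18:  p_0=18·1+0=18,  q_0=18·0+1=1
a_1=3:  p_1=3·18+1=55,  q_1=3·1+0=3
→ (55, 3).  Check: 55²=3025, 336·3²=3024, difference 1.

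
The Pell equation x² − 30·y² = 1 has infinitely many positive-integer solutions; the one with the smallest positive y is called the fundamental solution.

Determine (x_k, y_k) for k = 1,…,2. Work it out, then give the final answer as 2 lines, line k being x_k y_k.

11 2
241 44

√30 → a₀=5, period (2,10); ℓ=2 even so k=1
a_0=5:  p_0=5·1+0=5,  q_0=5·0+1=1
a_1=2:  p_1=2·5+1=11,  q_1=2·1+0=2
→ (11, 2).  Check: 11²=121, 30·2²=120, difference 1.
(x_2, y_2) = (11·11 + 30·2·2, 11·2 + 2·11) = (241, 44)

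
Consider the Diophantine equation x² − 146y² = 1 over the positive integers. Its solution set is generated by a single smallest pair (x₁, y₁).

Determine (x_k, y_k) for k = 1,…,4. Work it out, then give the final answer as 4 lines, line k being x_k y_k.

[12; 12,24] for √146; ℓ=2 ⇒ convergent index 1
i=0: a=12 ⇒ p=12, q=1
i=1: a=12 ⇒ p=145, q=12
(x₁, y₁) = (145, 12);  145² − 146·12² = 1 ✓
(x_2, y_2) = (145·145 + 146·12·12, 145·12 + 12·145) = (42049, 3480)
(x_3, y_3) = (145·42049 + 146·12·3480, 145·3480 + 12·42049) = (12194065, 1009188)
(x_4, y_4) = (145·12194065 + 146·12·1009188, 145·1009188 + 12·12194065) = (3536236801, 292661040)

145 12
42049 3480
12194065 1009188
3536236801 292661040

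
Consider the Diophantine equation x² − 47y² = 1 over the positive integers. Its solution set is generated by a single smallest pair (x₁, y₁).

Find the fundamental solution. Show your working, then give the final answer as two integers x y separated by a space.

√47 → a₀=6, period (1,5,1,12); ℓ=4 even so k=3
i=0: a=6 ⇒ p=6, q=1
i=1: a=1 ⇒ p=7, q=1
i=2: a=5 ⇒ p=41, q=6
i=3: a=1 ⇒ p=48, q=7
(x₁, y₁) = (48, 7);  48² − 47·7² = 1 ✓

48 7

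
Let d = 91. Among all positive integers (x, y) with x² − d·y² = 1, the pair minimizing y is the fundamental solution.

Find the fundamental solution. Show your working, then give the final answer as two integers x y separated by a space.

1574 165

√91 = [9; 1,1,5,1,5,1,1,18, …], period ℓ=8 (even) → k=7
i=0: a=9 ⇒ p=9, q=1
…
i=2: a=1 ⇒ p=19, q=2
i=3: a=5 ⇒ p=105, q=11
i=4: a=1 ⇒ p=124, q=13
i=5: a=5 ⇒ p=725, q=76
i=6: a=1 ⇒ p=849, q=89
i=7: a=1 ⇒ p=1574, q=165
(x₁, y₁) = (1574, 165);  1574² − 91·165² = 1 ✓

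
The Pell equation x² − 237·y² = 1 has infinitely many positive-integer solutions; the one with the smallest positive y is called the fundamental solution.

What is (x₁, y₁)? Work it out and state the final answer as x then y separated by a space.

228151 14820

√237 = [15; 2,1,1,7,10,7,1,1,2,30, …], period ℓ=10 (even) → k=9
step 0: (15, 1)  from 15·(1,0) + (0,1)
…
step 3: (77, 5)  from 1·(46,3) + (31,2)
step 4: (585, 38)  from 7·(77,5) + (46,3)
…
step 8: (90075, 5851)  from 1·(48001,3118) + (42074,2733)
step 9: (228151, 14820)  from 2·(90075,5851) + (48001,3118)
(x₁, y₁) = (228151, 14820);  228151² − 237·14820² = 1 ✓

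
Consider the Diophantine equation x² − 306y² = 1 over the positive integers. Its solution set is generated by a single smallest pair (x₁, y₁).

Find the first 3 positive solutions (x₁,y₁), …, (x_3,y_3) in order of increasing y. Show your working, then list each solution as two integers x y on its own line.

35 2
2449 140
171395 9798

[17; 2,34] for √306; ℓ=2 ⇒ convergent index 1
step 0: (17, 1)  from 17·(1,0) + (0,1)
step 1: (35, 2)  from 2·(17,1) + (1,0)
fundamental: x₁=35, y₁=2  (since 1225 − 306·4 = 1)
(x_2, y_2) = (35·35 + 306·2·2, 35·2 + 2·35) = (2449, 140)
(x_3, y_3) = (35·2449 + 306·2·140, 35·140 + 2·2449) = (171395, 9798)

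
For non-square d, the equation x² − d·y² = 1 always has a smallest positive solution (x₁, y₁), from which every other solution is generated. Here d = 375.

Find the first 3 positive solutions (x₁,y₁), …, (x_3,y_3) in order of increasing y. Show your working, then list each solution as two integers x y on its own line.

d=375: √d = [19; 2,1,2,1,5,1,2,1,2,38] (ℓ=10, even), read p_9/q_9
k=0  a_k=19  p_k/q_k = 19/1
…
k=2  a_k=1  p_k/q_k = 58/3
k=3  a_k=2  p_k/q_k = 155/8
…
k=5  a_k=5  p_k/q_k = 1220/63
…
k=8  a_k=1  p_k/q_k = 5519/285
k=9  a_k=2  p_k/q_k = 15124/781
→ (15124, 781).  Check: 15124²=228735376, 375·781²=228735375, difference 1.
n=2: (15124,781)∘(15124,781) = (15124·15124+375·781·781, 15124·781+781·15124) = (457470751,23623688)
n=3: (457470751,23623688)∘(15124,781) = (15124·457470751+375·781·23623688, 15124·23623688+781·457470751) = (13837575261124,714569313843)

15124 781
457470751 23623688
13837575261124 714569313843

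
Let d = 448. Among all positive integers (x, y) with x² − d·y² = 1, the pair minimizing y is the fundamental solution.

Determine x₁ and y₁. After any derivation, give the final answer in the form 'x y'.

127 6

√448 → a₀=21, period (6,42); ℓ=2 even so k=1
step 0: (21, 1)  from 21·(1,0) + (0,1)
step 1: (127, 6)  from 6·(21,1) + (1,0)
→ (127, 6).  Check: 127²=16129, 448·6²=16128, difference 1.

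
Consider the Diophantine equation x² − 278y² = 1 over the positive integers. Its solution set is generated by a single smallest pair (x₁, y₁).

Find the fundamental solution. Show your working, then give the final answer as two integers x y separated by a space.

√278 = [16; 1,2,16,2,1,32, …], period ℓ=6 (even) → k=5
a_0=16:  p_0=16·1+0=16,  q_0=16·0+1=1
a_1=1:  p_1=1·16+1=17,  q_1=1·1+0=1
a_2=2:  p_2=2·17+16=50,  q_2=2·1+1=3
a_3=16:  p_3=16·50+17=817,  q_3=16·3+1=49
a_4=2:  p_4=2·817+50=1684,  q_4=2·49+3=101
a_5=1:  p_5=1·1684+817=2501,  q_5=1·101+49=150
(x₁, y₁) = (2501, 150);  2501² − 278·150² = 1 ✓

2501 150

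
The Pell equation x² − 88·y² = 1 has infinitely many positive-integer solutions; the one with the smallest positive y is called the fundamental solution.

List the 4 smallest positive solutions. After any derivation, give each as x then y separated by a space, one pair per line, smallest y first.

197 21
77617 8274
30580901 3259935
12048797377 1284406116

[9; 2,1,1,1,2,18] for √88; ℓ=6 ⇒ convergent index 5
i=0: a=9 ⇒ p=9, q=1
i=1: a=2 ⇒ p=19, q=2
…
i=3: a=1 ⇒ p=47, q=5
i=4: a=1 ⇒ p=75, q=8
i=5: a=2 ⇒ p=197, q=21
→ (197, 21).  Check: 197²=38809, 88·21²=38808, difference 1.
(197+21√88)^2 = 77617 + 8274√88
(197+21√88)^3 = 30580901 + 3259935√88
(197+21√88)^4 = 12048797377 + 1284406116√88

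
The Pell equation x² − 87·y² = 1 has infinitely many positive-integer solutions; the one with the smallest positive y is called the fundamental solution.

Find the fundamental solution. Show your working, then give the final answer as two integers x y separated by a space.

28 3

[9; 3,18] for √87; ℓ=2 ⇒ convergent index 1
step 0: (9, 1)  from 9·(1,0) + (0,1)
step 1: (28, 3)  from 3·(9,1) + (1,0)
→ (28, 3).  Check: 28²=784, 87·3²=783, difference 1.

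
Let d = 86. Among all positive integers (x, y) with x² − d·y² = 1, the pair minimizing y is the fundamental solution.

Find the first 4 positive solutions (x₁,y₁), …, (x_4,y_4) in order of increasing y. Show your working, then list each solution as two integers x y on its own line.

10405 1122
216528049 23348820
4505948689285 485888943078
93768792007492801 10111348882104360

√86 = [9; 3,1,1,1,8,1,1,1,3,18, …], period ℓ=10 (even) → k=9
i=0: a=9 ⇒ p=9, q=1
i=1: a=3 ⇒ p=28, q=3
…
i=8: a=1 ⇒ p=2847, q=307
i=9: a=3 ⇒ p=10405, q=1122
(x₁, y₁) = (10405, 1122);  10405² − 86·1122² = 1 ✓
k=2:  x_2 = 10405·10405+86·1122·1122 = 216528049,  y_2 = 10405·1122+1122·10405 = 23348820
k=3:  x_3 = 10405·216528049+86·1122·23348820 = 4505948689285,  y_3 = 10405·23348820+1122·216528049 = 485888943078
k=4:  x_4 = 10405·4505948689285+86·1122·485888943078 = 93768792007492801,  y_4 = 10405·485888943078+1122·4505948689285 = 10111348882104360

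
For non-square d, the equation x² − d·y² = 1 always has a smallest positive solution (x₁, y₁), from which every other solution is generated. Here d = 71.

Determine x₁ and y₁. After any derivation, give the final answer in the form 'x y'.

d=71: √d = [8; 2,2,1,7,1,2,2,16] (ℓ=8, even), read p_7/q_7
k=0  a_k=8  p_k/q_k = 8/1
…
k=2  a_k=2  p_k/q_k = 42/5
k=3  a_k=1  p_k/q_k = 59/7
k=4  a_k=7  p_k/q_k = 455/54
…
k=6  a_k=2  p_k/q_k = 1483/176
k=7  a_k=2  p_k/q_k = 3480/413
(x₁, y₁) = (3480, 413);  3480² − 71·413² = 1 ✓

3480 413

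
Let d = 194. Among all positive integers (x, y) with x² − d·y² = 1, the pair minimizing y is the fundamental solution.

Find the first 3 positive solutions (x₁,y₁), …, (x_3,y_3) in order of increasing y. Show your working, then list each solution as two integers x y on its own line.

√194 → a₀=13, period (1,12,1,26); ℓ=4 even so k=3
i=0: a=13 ⇒ p=13, q=1
…
i=2: a=12 ⇒ p=181, q=13
i=3: a=1 ⇒ p=195, q=14
→ (195, 14).  Check: 195²=38025, 194·14²=38024, difference 1.
(x_2, y_2) = (195·195 + 194·14·14, 195·14 + 14·195) = (76049, 5460)
(x_3, y_3) = (195·76049 + 194·14·5460, 195·5460 + 14·76049) = (29658915, 2129386)

195 14
76049 5460
29658915 2129386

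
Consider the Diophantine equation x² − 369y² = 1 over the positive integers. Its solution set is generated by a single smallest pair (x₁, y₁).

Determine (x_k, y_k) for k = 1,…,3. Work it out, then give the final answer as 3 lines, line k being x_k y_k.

√369 = [19; 4,1,3,2,7,4,7,2,3,1,4,38, …], period ℓ=12 (even) → k=11
a_0=19:  p_0=19·1+0=19,  q_0=19·0+1=1
…
a_2=1:  p_2=1·77+19=96,  q_2=1·4+1=5
…
a_5=7:  p_5=7·826+365=6147,  q_5=7·43+19=320
a_6=4:  p_6=4·6147+826=25414,  q_6=4·320+43=1323
a_7=7:  p_7=7·25414+6147=184045,  q_7=7·1323+320=9581
a_8=2:  p_8=2·184045+25414=393504,  q_8=2·9581+1323=20485
a_9=3:  p_9=3·393504+184045=1364557,  q_9=3·20485+9581=71036
a_10=1:  p_10=1·1364557+393504=1758061,  q_10=1·71036+20485=91521
a_11=4:  p_11=4·1758061+1364557=8396801,  q_11=4·91521+71036=437120
→ (8396801, 437120).  Check: 8396801²=70506267033601, 369·437120²=70506267033600, difference 1.
n=2: (8396801,437120)∘(8396801,437120) = (8396801·8396801+369·437120·437120, 8396801·437120+437120·8396801) = (141012534067201,7340819306240)
n=3: (141012534067201,7340819306240)∘(8396801,437120) = (8396801·141012534067201+369·437120·7340819306240, 8396801·7340819306240+437120·141012534067201) = (2368108374136006451201,123278797782910239360)

8396801 437120
141012534067201 7340819306240
2368108374136006451201 123278797782910239360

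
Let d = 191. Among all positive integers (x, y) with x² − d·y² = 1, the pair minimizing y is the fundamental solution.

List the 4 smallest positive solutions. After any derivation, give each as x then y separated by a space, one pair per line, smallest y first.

[13; 1,4,1,1,3,…,4,1,26] for √191; ℓ=16 ⇒ convergent index 15
k=0  a_k=13  p_k/q_k = 13/1
k=1  a_k=1  p_k/q_k = 14/1
…
k=10  a_k=2  p_k/q_k = 207083/14984
…
k=14  a_k=4  p_k/q_k = 7377553/533821
k=15  a_k=1  p_k/q_k = 8994000/650783
→ (8994000, 650783).  Check: 8994000²=80892036000000, 191·650783²=80892035999999, difference 1.
(x_2, y_2) = (8994000·8994000 + 191·650783·650783, 8994000·650783 + 650783·8994000) = (161784071999999, 11706284604000)
(x_3, y_3) = (8994000·161784071999999 + 191·650783·11706284604000, 8994000·11706284604000 + 650783·161784071999999) = (2910171887135973018000, 210572647456751349217)
(x_4, y_4) = (8994000·2910171887135973018000 + 191·650783·210572647456751349217, 8994000·210572647456751349217 + 650783·2910171887135973018000) = (52348171905801720863712000001, 3787780782452031563430792000)

8994000 650783
161784071999999 11706284604000
2910171887135973018000 210572647456751349217
52348171905801720863712000001 3787780782452031563430792000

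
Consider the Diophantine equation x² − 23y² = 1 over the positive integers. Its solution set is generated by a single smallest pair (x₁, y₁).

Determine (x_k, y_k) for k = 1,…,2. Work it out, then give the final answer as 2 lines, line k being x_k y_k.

[4; 1,3,1,8] for √23; ℓ=4 ⇒ convergent index 3
step 0: (4, 1)  from 4·(1,0) + (0,1)
…
step 2: (19, 4)  from 3·(5,1) + (4,1)
step 3: (24, 5)  from 1·(19,4) + (5,1)
fundamental: x₁=24, y₁=5  (since 576 − 23·25 = 1)
(24+5√23)^2 = 1151 + 240√23

24 5
1151 240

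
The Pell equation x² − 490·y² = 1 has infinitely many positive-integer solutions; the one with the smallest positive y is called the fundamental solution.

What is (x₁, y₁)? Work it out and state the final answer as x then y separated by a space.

d=490: √d = [22; 7,2,1,4,4,4,1,2,7,44] (ℓ=10, even), read p_9/q_9
a_0=22:  p_0=22·1+0=22,  q_0=22·0+1=1
a_1=7:  p_1=7·22+1=155,  q_1=7·1+0=7
…
a_4=4:  p_4=4·487+332=2280,  q_4=4·22+15=103
…
a_6=4:  p_6=4·9607+2280=40708,  q_6=4·434+103=1839
…
a_8=2:  p_8=2·50315+40708=141338,  q_8=2·2273+1839=6385
a_9=7:  p_9=7·141338+50315=1039681,  q_9=7·6385+2273=46968
→ (1039681, 46968).  Check: 1039681²=1080936581761, 490·46968²=1080936581760, difference 1.

1039681 46968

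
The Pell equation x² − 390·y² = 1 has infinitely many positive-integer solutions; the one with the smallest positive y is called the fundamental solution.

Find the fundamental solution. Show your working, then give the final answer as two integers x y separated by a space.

79 4

√390 → a₀=19, period (1,2,1,38); ℓ=4 even so k=3
k=0  a_k=19  p_k/q_k = 19/1
k=1  a_k=1  p_k/q_k = 20/1
k=2  a_k=2  p_k/q_k = 59/3
k=3  a_k=1  p_k/q_k = 79/4
fundamental: x₁=79, y₁=4  (since 6241 − 390·16 = 1)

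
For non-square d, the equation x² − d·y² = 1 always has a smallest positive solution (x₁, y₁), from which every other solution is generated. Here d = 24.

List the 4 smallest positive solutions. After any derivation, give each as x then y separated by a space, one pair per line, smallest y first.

5 1
49 10
485 99
4801 980

√24 → a₀=4, period (1,8); ℓ=2 even so k=1
a_0=4:  p_0=4·1+0=4,  q_0=4·0+1=1
a_1=1:  p_1=1·4+1=5,  q_1=1·1+0=1
(x₁, y₁) = (5, 1);  5² − 24·1² = 1 ✓
(5+1√24)^2 = 49 + 10√24
(5+1√24)^3 = 485 + 99√24
(5+1√24)^4 = 4801 + 980√24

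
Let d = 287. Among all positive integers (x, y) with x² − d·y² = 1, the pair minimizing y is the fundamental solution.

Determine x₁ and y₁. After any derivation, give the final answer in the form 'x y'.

√287 = [16; 1,15,1,32, …], period ℓ=4 (even) → k=3
step 0: (16, 1)  from 16·(1,0) + (0,1)
…
step 2: (271, 16)  from 15·(17,1) + (16,1)
step 3: (288, 17)  from 1·(271,16) + (17,1)
fundamental: x₁=288, y₁=17  (since 82944 − 287·289 = 1)

288 17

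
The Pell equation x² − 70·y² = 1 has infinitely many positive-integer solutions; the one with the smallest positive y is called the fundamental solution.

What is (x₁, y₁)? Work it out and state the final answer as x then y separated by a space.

251 30

√70 → a₀=8, period (2,1,2,1,2,16); ℓ=6 even so k=5
step 0: (8, 1)  from 8·(1,0) + (0,1)
…
step 2: (25, 3)  from 1·(17,2) + (8,1)
…
step 4: (92, 11)  from 1·(67,8) + (25,3)
step 5: (251, 30)  from 2·(92,11) + (67,8)
→ (251, 30).  Check: 251²=63001, 70·30²=63000, difference 1.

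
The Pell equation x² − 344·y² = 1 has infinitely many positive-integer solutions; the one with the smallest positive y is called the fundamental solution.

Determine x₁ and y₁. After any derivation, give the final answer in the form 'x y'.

√344 = [18; 1,1,4,1,3,1,4,1,1,36, …], period ℓ=10 (even) → k=9
k=0  a_k=18  p_k/q_k = 18/1
k=1  a_k=1  p_k/q_k = 19/1
k=2  a_k=1  p_k/q_k = 37/2
k=3  a_k=4  p_k/q_k = 167/9
k=4  a_k=1  p_k/q_k = 204/11
…
k=6  a_k=1  p_k/q_k = 983/53
k=7  a_k=4  p_k/q_k = 4711/254
k=8  a_k=1  p_k/q_k = 5694/307
k=9  a_k=1  p_k/q_k = 10405/561
fundamental: x₁=10405, y₁=561  (since 108264025 − 344·314721 = 1)

10405 561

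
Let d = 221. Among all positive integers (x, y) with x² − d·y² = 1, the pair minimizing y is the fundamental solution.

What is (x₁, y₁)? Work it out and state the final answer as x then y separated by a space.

1665 112

√221 = [14; 1,6,2,6,1,28, …], period ℓ=6 (even) → k=5
a_0=14:  p_0=14·1+0=14,  q_0=14·0+1=1
a_1=1:  p_1=1·14+1=15,  q_1=1·1+0=1
…
a_3=2:  p_3=2·104+15=223,  q_3=2·7+1=15
a_4=6:  p_4=6·223+104=1442,  q_4=6·15+7=97
a_5=1:  p_5=1·1442+223=1665,  q_5=1·97+15=112
(x₁, y₁) = (1665, 112);  1665² − 221·112² = 1 ✓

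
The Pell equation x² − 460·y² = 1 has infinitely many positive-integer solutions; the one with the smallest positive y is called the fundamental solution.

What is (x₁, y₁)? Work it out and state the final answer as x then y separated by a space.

2535751 118230

√460 → a₀=21, period (2,4,3,1,2,10,2,1,3,4,2,42); ℓ=12 even so k=11
k=0  a_k=21  p_k/q_k = 21/1
k=1  a_k=2  p_k/q_k = 43/2
k=2  a_k=4  p_k/q_k = 193/9
…
k=4  a_k=1  p_k/q_k = 815/38
k=5  a_k=2  p_k/q_k = 2252/105
…
k=7  a_k=2  p_k/q_k = 48922/2281
k=8  a_k=1  p_k/q_k = 72257/3369
…
k=10  a_k=4  p_k/q_k = 1135029/52921
k=11  a_k=2  p_k/q_k = 2535751/118230
(x₁, y₁) = (2535751, 118230);  2535751² − 460·118230² = 1 ✓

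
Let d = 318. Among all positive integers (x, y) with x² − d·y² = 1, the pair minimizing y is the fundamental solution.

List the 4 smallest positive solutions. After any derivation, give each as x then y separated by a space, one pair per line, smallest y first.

107 6
22897 1284
4899851 274770
1048545217 58799496

√318 = [17; 1,4,1,34, …], period ℓ=4 (even) → k=3
a_0=17:  p_0=17·1+0=17,  q_0=17·0+1=1
a_1=1:  p_1=1·17+1=18,  q_1=1·1+0=1
a_2=4:  p_2=4·18+17=89,  q_2=4·1+1=5
a_3=1:  p_3=1·89+18=107,  q_3=1·5+1=6
(x₁, y₁) = (107, 6);  107² − 318·6² = 1 ✓
n=2: (107,6)∘(107,6) = (107·107+318·6·6, 107·6+6·107) = (22897,1284)
n=3: (22897,1284)∘(107,6) = (107·22897+318·6·1284, 107·1284+6·22897) = (4899851,274770)
n=4: (4899851,274770)∘(107,6) = (107·4899851+318·6·274770, 107·274770+6·4899851) = (1048545217,58799496)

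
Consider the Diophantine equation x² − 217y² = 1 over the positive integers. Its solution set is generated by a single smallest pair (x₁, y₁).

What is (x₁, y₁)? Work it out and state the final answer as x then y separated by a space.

3844063 260952

√217 = [14; 1,2,1,2,1,…,2,1,28, …], period ℓ=16 (even) → k=15
step 0: (14, 1)  from 14·(1,0) + (0,1)
step 1: (15, 1)  from 1·(14,1) + (1,0)
…
step 10: (154218, 10469)  from 1·(139163,9447) + (15055,1022)
…
step 12: (740980, 50301)  from 2·(293381,19916) + (154218,10469)
…
step 14: (2809702, 190735)  from 2·(1034361,70217) + (740980,50301)
step 15: (3844063, 260952)  from 1·(2809702,190735) + (1034361,70217)
→ (3844063, 260952).  Check: 3844063²=14776820347969, 217·260952²=14776820347968, difference 1.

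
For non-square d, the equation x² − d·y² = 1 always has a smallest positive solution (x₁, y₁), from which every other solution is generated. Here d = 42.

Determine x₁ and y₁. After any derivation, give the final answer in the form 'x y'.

13 2

[6; 2,12] for √42; ℓ=2 ⇒ convergent index 1
a_0=6:  p_0=6·1+0=6,  q_0=6·0+1=1
a_1=2:  p_1=2·6+1=13,  q_1=2·1+0=2
fundamental: x₁=13, y₁=2  (since 169 − 42·4 = 1)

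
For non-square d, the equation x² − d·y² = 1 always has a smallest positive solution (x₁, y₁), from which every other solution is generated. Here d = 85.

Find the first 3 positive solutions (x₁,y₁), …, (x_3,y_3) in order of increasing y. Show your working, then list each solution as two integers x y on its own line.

√85 → a₀=9, period (4,1,1,4,18); ℓ=5 odd so k=9
k=0  a_k=9  p_k/q_k = 9/1
k=1  a_k=4  p_k/q_k = 37/4
k=2  a_k=1  p_k/q_k = 46/5
k=3  a_k=1  p_k/q_k = 83/9
k=4  a_k=4  p_k/q_k = 378/41
k=5  a_k=18  p_k/q_k = 6887/747
k=6  a_k=4  p_k/q_k = 27926/3029
k=7  a_k=1  p_k/q_k = 34813/3776
k=8  a_k=1  p_k/q_k = 62739/6805
k=9  a_k=4  p_k/q_k = 285769/30996
→ (285769, 30996).  Check: 285769²=81663921361, 85·30996²=81663921360, difference 1.
(x_2, y_2) = (285769·285769 + 85·30996·30996, 285769·30996 + 30996·285769) = (163327842721, 17715391848)
(x_3, y_3) = (285769·163327842721 + 85·30996·17715391848, 285769·17715391848 + 30996·163327842721) = (93348068572789129, 10125019625991228)

285769 30996
163327842721 17715391848
93348068572789129 10125019625991228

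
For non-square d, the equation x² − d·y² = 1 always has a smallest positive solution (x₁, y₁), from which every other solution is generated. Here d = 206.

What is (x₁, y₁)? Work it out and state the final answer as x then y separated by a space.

d=206: √d = [14; 2,1,5,14,5,1,2,28] (ℓ=8, even), read p_7/q_7
k=0  a_k=14  p_k/q_k = 14/1
k=1  a_k=2  p_k/q_k = 29/2
…
k=3  a_k=5  p_k/q_k = 244/17
…
k=6  a_k=1  p_k/q_k = 20998/1463
k=7  a_k=2  p_k/q_k = 59535/4148
→ (59535, 4148).  Check: 59535²=3544416225, 206·4148²=3544416224, difference 1.

59535 4148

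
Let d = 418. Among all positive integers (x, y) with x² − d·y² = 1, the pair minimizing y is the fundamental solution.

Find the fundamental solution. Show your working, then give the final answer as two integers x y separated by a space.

33857 1656

√418 → a₀=20, period (2,4,20,4,2,40); ℓ=6 even so k=5
i=0: a=20 ⇒ p=20, q=1
i=1: a=2 ⇒ p=41, q=2
i=2: a=4 ⇒ p=184, q=9
…
i=4: a=4 ⇒ p=15068, q=737
i=5: a=2 ⇒ p=33857, q=1656
fundamental: x₁=33857, y₁=1656  (since 1146296449 − 418·2742336 = 1)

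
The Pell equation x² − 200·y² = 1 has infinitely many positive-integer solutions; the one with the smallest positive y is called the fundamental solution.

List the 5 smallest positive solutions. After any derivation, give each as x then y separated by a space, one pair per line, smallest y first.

99 7
19601 1386
3880899 274421
768398401 54333972
152139002499 10757852035

[14; 7,28] for √200; ℓ=2 ⇒ convergent index 1
k=0  a_k=14  p_k/q_k = 14/1
k=1  a_k=7  p_k/q_k = 99/7
(x₁, y₁) = (99, 7);  99² − 200·7² = 1 ✓
(x_2, y_2) = (99·99 + 200·7·7, 99·7 + 7·99) = (19601, 1386)
(x_3, y_3) = (99·19601 + 200·7·1386, 99·1386 + 7·19601) = (3880899, 274421)
(x_4, y_4) = (99·3880899 + 200·7·274421, 99·274421 + 7·3880899) = (768398401, 54333972)
(x_5, y_5) = (99·768398401 + 200·7·54333972, 99·54333972 + 7·768398401) = (152139002499, 10757852035)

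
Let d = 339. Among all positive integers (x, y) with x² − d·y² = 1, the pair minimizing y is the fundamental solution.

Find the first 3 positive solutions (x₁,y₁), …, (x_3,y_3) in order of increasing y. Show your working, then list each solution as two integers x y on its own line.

√339 → a₀=18, period (2,2,2,1,17,1,2,2,2,36); ℓ=10 even so k=9
step 0: (18, 1)  from 18·(1,0) + (0,1)
…
step 2: (92, 5)  from 2·(37,2) + (18,1)
step 3: (221, 12)  from 2·(92,5) + (37,2)
…
step 7: (17252, 937)  from 2·(5855,318) + (5542,301)
step 8: (40359, 2192)  from 2·(17252,937) + (5855,318)
step 9: (97970, 5321)  from 2·(40359,2192) + (17252,937)
→ (97970, 5321).  Check: 97970²=9598120900, 339·5321²=9598120899, difference 1.
(97970+5321√339)^2 = 19196241799 + 1042596740√339
(97970+5321√339)^3 = 3761311617998090 + 204286405230279√339

97970 5321
19196241799 1042596740
3761311617998090 204286405230279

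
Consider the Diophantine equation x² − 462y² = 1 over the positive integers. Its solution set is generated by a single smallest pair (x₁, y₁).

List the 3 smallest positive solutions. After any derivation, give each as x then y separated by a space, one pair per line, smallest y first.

√462 → a₀=21, period (2,42); ℓ=2 even so k=1
a_0=21:  p_0=21·1+0=21,  q_0=21·0+1=1
a_1=2:  p_1=2·21+1=43,  q_1=2·1+0=2
(x₁, y₁) = (43, 2);  43² − 462·2² = 1 ✓
(x_2, y_2) = (43·43 + 462·2·2, 43·2 + 2·43) = (3697, 172)
(x_3, y_3) = (43·3697 + 462·2·172, 43·172 + 2·3697) = (317899, 14790)

43 2
3697 172
317899 14790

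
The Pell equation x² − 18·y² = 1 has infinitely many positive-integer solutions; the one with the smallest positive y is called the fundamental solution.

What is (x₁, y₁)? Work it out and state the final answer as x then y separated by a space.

17 4

√18 = [4; 4,8, …], period ℓ=2 (even) → k=1
a_0=4:  p_0=4·1+0=4,  q_0=4·0+1=1
a_1=4:  p_1=4·4+1=17,  q_1=4·1+0=4
fundamental: x₁=17, y₁=4  (since 289 − 18·16 = 1)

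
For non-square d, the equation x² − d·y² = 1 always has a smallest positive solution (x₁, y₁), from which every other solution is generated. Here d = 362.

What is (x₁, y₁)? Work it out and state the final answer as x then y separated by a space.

723 38

d=362: √d = [19; 38] (ℓ=1, odd), read p_1/q_1
step 0: (19, 1)  from 19·(1,0) + (0,1)
step 1: (723, 38)  from 38·(19,1) + (1,0)
(x₁, y₁) = (723, 38);  723² − 362·38² = 1 ✓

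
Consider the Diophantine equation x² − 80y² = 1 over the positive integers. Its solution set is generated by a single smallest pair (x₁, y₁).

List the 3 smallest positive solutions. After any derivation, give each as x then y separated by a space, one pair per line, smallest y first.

√80 = [8; 1,16, …], period ℓ=2 (even) → k=1
a_0=8:  p_0=8·1+0=8,  q_0=8·0+1=1
a_1=1:  p_1=1·8+1=9,  q_1=1·1+0=1
→ (9, 1).  Check: 9²=81, 80·1²=80, difference 1.
(9+1√80)^2 = 161 + 18√80
(9+1√80)^3 = 2889 + 323√80

9 1
161 18
2889 323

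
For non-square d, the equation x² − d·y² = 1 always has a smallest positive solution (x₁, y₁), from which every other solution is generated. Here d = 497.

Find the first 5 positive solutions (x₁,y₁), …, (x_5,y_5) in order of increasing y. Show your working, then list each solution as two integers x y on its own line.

√497 → a₀=22, period (3,2,2,5,6,5,2,2,3,44); ℓ=10 even so k=9
a_0=22:  p_0=22·1+0=22,  q_0=22·0+1=1
…
a_3=2:  p_3=2·156+67=379,  q_3=2·7+3=17
…
a_8=2:  p_8=2·143637+65476=352750,  q_8=2·6443+2937=15823
a_9=3:  p_9=3·352750+143637=1201887,  q_9=3·15823+6443=53912
fundamental: x₁=1201887, y₁=53912  (since 1444532360769 − 497·2906503744 = 1)
k=2:  x_2 = 1201887·1201887+497·53912·53912 = 2889064721537,  y_2 = 1201887·53912+53912·1201887 = 129592263888
k=3:  x_3 = 1201887·2889064721537+497·53912·129592263888 = 6944658661946678751,  y_3 = 1201887·129592263888+53912·2889064721537 = 311510514535059400
k=4:  x_4 = 1201887·6944658661946678751+497·53912·311510514535059400 = 16693389930459326703284737,  y_4 = 1201887·311510514535059400+53912·6944658661946678751 = 748800875565868281911712
k=5:  x_5 = 1201887·16693389930459326703284737+497·53912·748800875565868281911712 = 40127136686692992928199618718687,  y_5 = 1201887·748800875565868281911712+53912·16693389930459326703284737 = 1799948075862157952969508541688

1201887 53912
2889064721537 129592263888
6944658661946678751 311510514535059400
16693389930459326703284737 748800875565868281911712
40127136686692992928199618718687 1799948075862157952969508541688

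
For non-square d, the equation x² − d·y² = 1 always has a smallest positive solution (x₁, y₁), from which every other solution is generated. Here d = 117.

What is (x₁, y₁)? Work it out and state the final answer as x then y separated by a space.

d=117: √d = [10; 1,4,2,4,1,20] (ℓ=6, even), read p_5/q_5
a_0=10:  p_0=10·1+0=10,  q_0=10·0+1=1
a_1=1:  p_1=1·10+1=11,  q_1=1·1+0=1
a_2=4:  p_2=4·11+10=54,  q_2=4·1+1=5
…
a_4=4:  p_4=4·119+54=530,  q_4=4·11+5=49
a_5=1:  p_5=1·530+119=649,  q_5=1·49+11=60
(x₁, y₁) = (649, 60);  649² − 117·60² = 1 ✓

649 60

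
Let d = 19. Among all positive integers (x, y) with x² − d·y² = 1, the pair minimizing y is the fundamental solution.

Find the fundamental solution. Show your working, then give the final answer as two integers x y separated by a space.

170 39

√19 = [4; 2,1,3,1,2,8, …], period ℓ=6 (even) → k=5
step 0: (4, 1)  from 4·(1,0) + (0,1)
…
step 4: (61, 14)  from 1·(48,11) + (13,3)
step 5: (170, 39)  from 2·(61,14) + (48,11)
→ (170, 39).  Check: 170²=28900, 19·39²=28899, difference 1.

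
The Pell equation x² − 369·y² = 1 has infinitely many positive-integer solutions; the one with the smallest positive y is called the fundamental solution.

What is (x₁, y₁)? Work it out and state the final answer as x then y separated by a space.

[19; 4,1,3,2,7,4,7,2,3,1,4,38] for √369; ℓ=12 ⇒ convergent index 11
step 0: (19, 1)  from 19·(1,0) + (0,1)
…
step 2: (96, 5)  from 1·(77,4) + (19,1)
step 3: (365, 19)  from 3·(96,5) + (77,4)
step 4: (826, 43)  from 2·(365,19) + (96,5)
step 5: (6147, 320)  from 7·(826,43) + (365,19)
step 6: (25414, 1323)  from 4·(6147,320) + (826,43)
step 7: (184045, 9581)  from 7·(25414,1323) + (6147,320)
step 8: (393504, 20485)  from 2·(184045,9581) + (25414,1323)
…
step 10: (1758061, 91521)  from 1·(1364557,71036) + (393504,20485)
step 11: (8396801, 437120)  from 4·(1758061,91521) + (1364557,71036)
(x₁, y₁) = (8396801, 437120);  8396801² − 369·437120² = 1 ✓

8396801 437120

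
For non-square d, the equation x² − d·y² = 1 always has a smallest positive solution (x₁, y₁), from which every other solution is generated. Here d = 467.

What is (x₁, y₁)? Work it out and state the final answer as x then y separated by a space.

1625626 75225

√467 → a₀=21, period (1,1,1,1,3,…,1,1,42); ℓ=14 even so k=13
k=0  a_k=21  p_k/q_k = 21/1
k=1  a_k=1  p_k/q_k = 22/1
k=2  a_k=1  p_k/q_k = 43/2
…
k=4  a_k=1  p_k/q_k = 108/5
…
k=6  a_k=3  p_k/q_k = 1275/59
k=7  a_k=21  p_k/q_k = 27164/1257
…
k=9  a_k=3  p_k/q_k = 275465/12747
k=10  a_k=1  p_k/q_k = 358232/16577
…
k=12  a_k=1  p_k/q_k = 991929/45901
k=13  a_k=1  p_k/q_k = 1625626/75225
→ (1625626, 75225).  Check: 1625626²=2642659891876, 467·75225²=2642659891875, difference 1.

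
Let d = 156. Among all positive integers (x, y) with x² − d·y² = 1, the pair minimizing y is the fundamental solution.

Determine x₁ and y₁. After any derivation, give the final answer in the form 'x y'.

25 2

d=156: √d = [12; 2,24] (ℓ=2, even), read p_1/q_1
k=0  a_k=12  p_k/q_k = 12/1
k=1  a_k=2  p_k/q_k = 25/2
→ (25, 2).  Check: 25²=625, 156·2²=624, difference 1.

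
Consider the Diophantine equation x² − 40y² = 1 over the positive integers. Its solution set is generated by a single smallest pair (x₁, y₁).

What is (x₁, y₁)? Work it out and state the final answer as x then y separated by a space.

√40 = [6; 3,12, …], period ℓ=2 (even) → k=1
step 0: (6, 1)  from 6·(1,0) + (0,1)
step 1: (19, 3)  from 3·(6,1) + (1,0)
fundamental: x₁=19, y₁=3  (since 361 − 40·9 = 1)

19 3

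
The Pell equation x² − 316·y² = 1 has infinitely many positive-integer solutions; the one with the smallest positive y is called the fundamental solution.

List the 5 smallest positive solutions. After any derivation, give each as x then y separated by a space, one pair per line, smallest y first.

12799 720
327628801 18430560
8386642035199 471785474160
214681262489395201 12076764549117120
5495410948816896319999 309141018456514563600

[17; 1,3,2,8,2,3,1,34] for √316; ℓ=8 ⇒ convergent index 7
i=0: a=17 ⇒ p=17, q=1
…
i=4: a=8 ⇒ p=1351, q=76
…
i=6: a=3 ⇒ p=9937, q=559
i=7: a=1 ⇒ p=12799, q=720
(x₁, y₁) = (12799, 720);  12799² − 316·720² = 1 ✓
(x_2, y_2) = (12799·12799 + 316·720·720, 12799·720 + 720·12799) = (327628801, 18430560)
(x_3, y_3) = (12799·327628801 + 316·720·18430560, 12799·18430560 + 720·327628801) = (8386642035199, 471785474160)
(x_4, y_4) = (12799·8386642035199 + 316·720·471785474160, 12799·471785474160 + 720·8386642035199) = (214681262489395201, 12076764549117120)
(x_5, y_5) = (12799·214681262489395201 + 316·720·12076764549117120, 12799·12076764549117120 + 720·214681262489395201) = (5495410948816896319999, 309141018456514563600)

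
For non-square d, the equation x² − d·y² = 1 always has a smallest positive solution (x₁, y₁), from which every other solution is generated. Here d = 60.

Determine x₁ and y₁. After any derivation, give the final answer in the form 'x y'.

31 4

√60 → a₀=7, period (1,2,1,14); ℓ=4 even so k=3
i=0: a=7 ⇒ p=7, q=1
i=1: a=1 ⇒ p=8, q=1
i=2: a=2 ⇒ p=23, q=3
i=3: a=1 ⇒ p=31, q=4
(x₁, y₁) = (31, 4);  31² − 60·4² = 1 ✓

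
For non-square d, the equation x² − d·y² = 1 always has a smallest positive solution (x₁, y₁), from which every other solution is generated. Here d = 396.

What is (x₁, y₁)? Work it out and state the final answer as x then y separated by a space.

199 10

√396 = [19; 1,8,1,38, …], period ℓ=4 (even) → k=3
k=0  a_k=19  p_k/q_k = 19/1
…
k=2  a_k=8  p_k/q_k = 179/9
k=3  a_k=1  p_k/q_k = 199/10
(x₁, y₁) = (199, 10);  199² − 396·10² = 1 ✓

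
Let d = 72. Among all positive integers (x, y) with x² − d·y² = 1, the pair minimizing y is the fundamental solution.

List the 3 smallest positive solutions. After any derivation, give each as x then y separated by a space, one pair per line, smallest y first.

√72 → a₀=8, period (2,16); ℓ=2 even so k=1
k=0  a_k=8  p_k/q_k = 8/1
k=1  a_k=2  p_k/q_k = 17/2
(x₁, y₁) = (17, 2);  17² − 72·2² = 1 ✓
n=2: (17,2)∘(17,2) = (17·17+72·2·2, 17·2+2·17) = (577,68)
n=3: (577,68)∘(17,2) = (17·577+72·2·68, 17·68+2·577) = (19601,2310)

17 2
577 68
19601 2310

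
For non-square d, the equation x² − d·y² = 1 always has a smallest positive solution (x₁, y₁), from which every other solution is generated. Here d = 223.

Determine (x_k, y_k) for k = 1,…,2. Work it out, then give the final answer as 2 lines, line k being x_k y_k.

224 15
100351 6720

√223 = [14; 1,13,1,28, …], period ℓ=4 (even) → k=3
a_0=14:  p_0=14·1+0=14,  q_0=14·0+1=1
a_1=1:  p_1=1·14+1=15,  q_1=1·1+0=1
a_2=13:  p_2=13·15+14=209,  q_2=13·1+1=14
a_3=1:  p_3=1·209+15=224,  q_3=1·14+1=15
→ (224, 15).  Check: 224²=50176, 223·15²=50175, difference 1.
(224+15√223)^2 = 100351 + 6720√223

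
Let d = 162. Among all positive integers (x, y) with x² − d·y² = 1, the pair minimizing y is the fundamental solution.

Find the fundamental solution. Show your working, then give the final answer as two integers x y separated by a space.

19601 1540

√162 = [12; 1,2,1,2,12,2,1,2,1,24, …], period ℓ=10 (even) → k=9
step 0: (12, 1)  from 12·(1,0) + (0,1)
step 1: (13, 1)  from 1·(12,1) + (1,0)
step 2: (38, 3)  from 2·(13,1) + (12,1)
step 3: (51, 4)  from 1·(38,3) + (13,1)
step 4: (140, 11)  from 2·(51,4) + (38,3)
step 5: (1731, 136)  from 12·(140,11) + (51,4)
step 6: (3602, 283)  from 2·(1731,136) + (140,11)
…
step 8: (14268, 1121)  from 2·(5333,419) + (3602,283)
step 9: (19601, 1540)  from 1·(14268,1121) + (5333,419)
→ (19601, 1540).  Check: 19601²=384199201, 162·1540²=384199200, difference 1.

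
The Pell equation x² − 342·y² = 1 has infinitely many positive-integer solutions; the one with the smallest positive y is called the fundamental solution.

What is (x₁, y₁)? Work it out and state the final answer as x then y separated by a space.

[18; 2,36] for √342; ℓ=2 ⇒ convergent index 1
i=0: a=18 ⇒ p=18, q=1
i=1: a=2 ⇒ p=37, q=2
→ (37, 2).  Check: 37²=1369, 342·2²=1368, difference 1.

37 2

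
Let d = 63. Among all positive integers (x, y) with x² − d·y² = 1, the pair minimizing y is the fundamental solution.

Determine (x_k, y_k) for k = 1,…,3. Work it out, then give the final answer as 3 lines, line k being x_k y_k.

8 1
127 16
2024 255

[7; 1,14] for √63; ℓ=2 ⇒ convergent index 1
i=0: a=7 ⇒ p=7, q=1
i=1: a=1 ⇒ p=8, q=1
(x₁, y₁) = (8, 1);  8² − 63·1² = 1 ✓
(8+1√63)^2 = 127 + 16√63
(8+1√63)^3 = 2024 + 255√63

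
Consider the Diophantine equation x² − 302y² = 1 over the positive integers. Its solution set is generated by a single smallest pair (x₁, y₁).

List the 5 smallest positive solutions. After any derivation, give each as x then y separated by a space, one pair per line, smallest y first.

4276623 246092
36579008568257 2104885414632
312869258720405635599 18003602753159249380
2676047735673238042056036097 153989243234046232237072848
22888894590955867721004902116885263 1317107878734614996094061229615228

[17; 2,1,1,1,4,…,1,2,34] for √302; ℓ=16 ⇒ convergent index 15
k=0  a_k=17  p_k/q_k = 17/1
k=1  a_k=2  p_k/q_k = 35/2
k=2  a_k=1  p_k/q_k = 52/3
k=3  a_k=1  p_k/q_k = 87/5
…
k=5  a_k=4  p_k/q_k = 643/37
k=6  a_k=2  p_k/q_k = 1425/82
k=7  a_k=1  p_k/q_k = 2068/119
k=8  a_k=16  p_k/q_k = 34513/1986
k=9  a_k=1  p_k/q_k = 36581/2105
k=10  a_k=2  p_k/q_k = 107675/6196
k=11  a_k=4  p_k/q_k = 467281/26889
k=12  a_k=1  p_k/q_k = 574956/33085
k=13  a_k=1  p_k/q_k = 1042237/59974
k=14  a_k=1  p_k/q_k = 1617193/93059
k=15  a_k=2  p_k/q_k = 4276623/246092
fundamental: x₁=4276623, y₁=246092  (since 18289504284129 − 302·60561272464 = 1)
(4276623+246092√302)^2 = 36579008568257 + 2104885414632√302
(4276623+246092√302)^3 = 312869258720405635599 + 18003602753159249380√302
(4276623+246092√302)^4 = 2676047735673238042056036097 + 153989243234046232237072848√302
(4276623+246092√302)^5 = 22888894590955867721004902116885263 + 1317107878734614996094061229615228√302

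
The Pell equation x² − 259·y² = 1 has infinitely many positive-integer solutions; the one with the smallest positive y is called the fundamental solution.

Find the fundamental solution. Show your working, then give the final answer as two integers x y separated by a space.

d=259: √d = [16; 10,1,2,3,4,3,2,1,10,32] (ℓ=10, even), read p_9/q_9
k=0  a_k=16  p_k/q_k = 16/1
k=1  a_k=10  p_k/q_k = 161/10
…
k=3  a_k=2  p_k/q_k = 515/32
…
k=5  a_k=4  p_k/q_k = 7403/460
k=6  a_k=3  p_k/q_k = 23931/1487
k=7  a_k=2  p_k/q_k = 55265/3434
k=8  a_k=1  p_k/q_k = 79196/4921
k=9  a_k=10  p_k/q_k = 847225/52644
→ (847225, 52644).  Check: 847225²=717790200625, 259·52644²=717790200624, difference 1.

847225 52644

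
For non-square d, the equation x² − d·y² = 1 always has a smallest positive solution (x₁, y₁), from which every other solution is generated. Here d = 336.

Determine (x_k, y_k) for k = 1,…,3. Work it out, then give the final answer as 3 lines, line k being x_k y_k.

55 3
6049 330
665335 36297

[18; 3,36] for √336; ℓ=2 ⇒ convergent index 1
i=0: a=18 ⇒ p=18, q=1
i=1: a=3 ⇒ p=55, q=3
→ (55, 3).  Check: 55²=3025, 336·3²=3024, difference 1.
(55+3√336)^2 = 6049 + 330√336
(55+3√336)^3 = 665335 + 36297√336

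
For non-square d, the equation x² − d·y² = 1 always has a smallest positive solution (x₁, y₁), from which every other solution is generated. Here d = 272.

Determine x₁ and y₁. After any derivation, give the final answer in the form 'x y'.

d=272: √d = [16; 2,32] (ℓ=2, even), read p_1/q_1
k=0  a_k=16  p_k/q_k = 16/1
k=1  a_k=2  p_k/q_k = 33/2
fundamental: x₁=33, y₁=2  (since 1089 − 272·4 = 1)

33 2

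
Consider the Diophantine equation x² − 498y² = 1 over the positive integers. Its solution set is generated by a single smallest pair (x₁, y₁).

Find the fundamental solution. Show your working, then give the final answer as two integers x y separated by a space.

[22; 3,6,22,6,3,44] for √498; ℓ=6 ⇒ convergent index 5
i=0: a=22 ⇒ p=22, q=1
…
i=2: a=6 ⇒ p=424, q=19
i=3: a=22 ⇒ p=9395, q=421
i=4: a=6 ⇒ p=56794, q=2545
i=5: a=3 ⇒ p=179777, q=8056
(x₁, y₁) = (179777, 8056);  179777² − 498·8056² = 1 ✓

179777 8056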